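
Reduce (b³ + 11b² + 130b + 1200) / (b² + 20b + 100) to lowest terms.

(b² + b + 120)/(b + 10)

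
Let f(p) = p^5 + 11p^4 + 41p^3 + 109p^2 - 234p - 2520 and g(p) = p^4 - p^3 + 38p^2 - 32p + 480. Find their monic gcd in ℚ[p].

p^2 + 2p + 24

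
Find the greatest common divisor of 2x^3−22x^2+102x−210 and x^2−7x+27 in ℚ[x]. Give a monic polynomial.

Apply the Euclidean algorithm:
  2x^3−22x^2+102x−210 = (2x−8)(x^2−7x+27) + (−8x+6)
  x^2−7x+27 = (−(1/8)x+25/32)(−8x+6) + (357/16)
  −8x+6 = (−(128/357)x+32/119)(357/16) + (0)
The last nonzero remainder is the constant 357/16, so the polynomials are coprime and gcd = 1.

1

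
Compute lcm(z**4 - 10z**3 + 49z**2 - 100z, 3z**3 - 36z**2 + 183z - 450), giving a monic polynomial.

z**5 - 16z**4 + 109z**3 - 394z**2 + 600z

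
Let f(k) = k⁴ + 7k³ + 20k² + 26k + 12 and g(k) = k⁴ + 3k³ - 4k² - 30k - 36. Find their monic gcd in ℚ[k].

Repeated division with remainder:
  k⁴ + 7k³ + 20k² + 26k + 12 = (k⁴ + 3k³ - 4k² - 30k - 36) + (4k³ + 24k² + 56k + 48)
  k⁴ + 3k³ - 4k² - 30k - 36 = ((1/4)k - 3/4)(4k³ + 24k² + 56k + 48) + (0)
Last nonzero remainder: 4k³ + 24k² + 56k + 48. Dividing through by 4 gives the monic gcd k³ + 6k² + 14k + 12.

k³ + 6k² + 14k + 12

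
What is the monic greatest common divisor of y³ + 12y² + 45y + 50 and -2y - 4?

y + 2

Euclidean algorithm in ℚ[y]:
  y³ + 12y² + 45y + 50 = (-(1/2)y² - 5y - 25/2)(-2y - 4) + (0)
Last nonzero remainder: -2y - 4. Dividing through by -2 gives the monic gcd y + 2.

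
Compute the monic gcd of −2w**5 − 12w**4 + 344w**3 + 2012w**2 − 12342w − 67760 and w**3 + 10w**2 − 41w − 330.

w**2 + 16w + 55

Apply the Euclidean algorithm:
  −2w**5 − 12w**4 + 344w**3 + 2012w**2 − 12342w − 67760 = (−2w**2 + 8w + 182)(w**3 + 10w**2 − 41w − 330) + (−140w**2 − 2240w − 7700)
  w**3 + 10w**2 − 41w − 330 = (−(1/140)w + 3/70)(−140w**2 − 2240w − 7700) + (0)
Last nonzero remainder: −140w**2 − 2240w − 7700. Dividing through by −140 gives the monic gcd w**2 + 16w + 55.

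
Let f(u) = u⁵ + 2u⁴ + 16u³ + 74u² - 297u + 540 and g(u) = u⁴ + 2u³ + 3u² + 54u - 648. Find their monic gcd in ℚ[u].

u² + 27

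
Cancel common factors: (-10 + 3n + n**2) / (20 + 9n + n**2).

(-2 + n)/(4 + n)

By polynomial division,
  n**2 + 3n - 10 = (n**2 + 9n + 20) + (-6n - 30)
  n**2 + 9n + 20 = (-(1/6)n - 2/3)(-6n - 30) + (0)
Last nonzero remainder: -6n - 30. Dividing through by -6 gives the monic gcd n + 5.
Cancel n + 5 from numerator and denominator to get the reduced form.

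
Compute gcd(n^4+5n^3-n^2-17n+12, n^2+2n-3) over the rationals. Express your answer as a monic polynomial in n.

n^2+2n-3

Euclidean algorithm in ℚ[n]:
  n^4+5n^3-n^2-17n+12 = (n^2+3n-4)(n^2+2n-3) + (0)
The last nonzero remainder n^2+2n-3 is already monic.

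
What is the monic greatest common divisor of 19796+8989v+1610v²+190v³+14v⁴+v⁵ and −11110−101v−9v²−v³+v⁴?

Euclidean algorithm in ℚ[v]:
  v⁵+14v⁴+190v³+1610v²+8989v+19796 = (v+15)(v⁴−v³−9v²−101v−11110) + (214v³+1846v²+21614v+186446)
  v⁴−v³−9v²−101v−11110 = ((1/214)v−515/11449)(214v³+1846v²+21614v+186446) + (−(308700/11449)v²−31178700/11449)
  214v³+1846v²+21614v+186446 = (−(1225043/154350)v−10567427/154350)(−(308700/11449)v²−31178700/11449) + (0)
Last nonzero remainder: −(308700/11449)v²−31178700/11449. Dividing through by −308700/11449 gives the monic gcd v²+101.

101+v²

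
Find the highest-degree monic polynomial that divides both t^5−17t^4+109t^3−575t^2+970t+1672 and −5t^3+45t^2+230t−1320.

t^2−15t+44

Euclidean algorithm in ℚ[t]:
  t^5−17t^4+109t^3−575t^2+970t+1672 = (−(1/5)t^2+(8/5)t−83/5)(−5t^3+45t^2+230t−1320) + (−460t^2+6900t−20240)
  −5t^3+45t^2+230t−1320 = ((1/92)t+3/46)(−460t^2+6900t−20240) + (0)
Last nonzero remainder: −460t^2+6900t−20240. Dividing through by −460 gives the monic gcd t^2−15t+44.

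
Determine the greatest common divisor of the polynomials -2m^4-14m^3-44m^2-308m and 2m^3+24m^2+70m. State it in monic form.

m^2+7m

Apply the Euclidean algorithm:
  -2m^4-14m^3-44m^2-308m = (-m+5)(2m^3+24m^2+70m) + (-94m^2-658m)
  2m^3+24m^2+70m = (-(1/47)m-5/47)(-94m^2-658m) + (0)
Last nonzero remainder: -94m^2-658m. Dividing through by -94 gives the monic gcd m^2+7m.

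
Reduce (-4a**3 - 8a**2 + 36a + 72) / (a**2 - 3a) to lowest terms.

(-4a**2 - 20a - 24)/(a)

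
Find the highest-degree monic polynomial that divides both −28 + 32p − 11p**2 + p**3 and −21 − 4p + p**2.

−7 + p

Apply the Euclidean algorithm:
  p**3 − 11p**2 + 32p − 28 = (p − 7)(p**2 − 4p − 21) + (25p − 175)
  p**2 − 4p − 21 = ((1/25)p + 3/25)(25p − 175) + (0)
Last nonzero remainder: 25p − 175. Dividing through by 25 gives the monic gcd p − 7.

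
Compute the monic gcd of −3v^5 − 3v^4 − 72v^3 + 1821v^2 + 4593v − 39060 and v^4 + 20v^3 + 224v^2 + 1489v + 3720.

By polynomial division,
  −3v^5 − 3v^4 − 72v^3 + 1821v^2 + 4593v − 39060 = (−3v + 57)(v^4 + 20v^3 + 224v^2 + 1489v + 3720) + (−540v^3 − 6480v^2 − 69120v − 251100)
  v^4 + 20v^3 + 224v^2 + 1489v + 3720 = (−(1/540)v − 2/135)(−540v^3 − 6480v^2 − 69120v − 251100) + (0)
Last nonzero remainder: −540v^3 − 6480v^2 − 69120v − 251100. Dividing through by −540 gives the monic gcd v^3 + 12v^2 + 128v + 465.

v^3 + 12v^2 + 128v + 465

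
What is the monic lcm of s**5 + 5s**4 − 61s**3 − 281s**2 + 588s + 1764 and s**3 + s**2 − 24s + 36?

s**6 + 3s**5 − 71s**4 − 159s**3 + 1150s**2 + 588s − 3528

Apply the Euclidean algorithm:
  s**5 + 5s**4 − 61s**3 − 281s**2 + 588s + 1764 = (s**2 + 4s − 41)(s**3 + s**2 − 24s + 36) + (−180s**2 − 540s + 3240)
  s**3 + s**2 − 24s + 36 = (−(1/180)s + 1/90)(−180s**2 − 540s + 3240) + (0)
Last nonzero remainder: −180s**2 − 540s + 3240. Dividing through by −180 gives the monic gcd s**2 + 3s − 18.
Then lcm(f, g) = f·g / gcd(f, g); expanding and making the result monic gives the answer.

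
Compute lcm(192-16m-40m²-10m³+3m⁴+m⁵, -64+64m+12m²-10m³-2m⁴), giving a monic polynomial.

-768+640m+304m²-96m³-82m⁴-5m⁵+6m⁶+m⁷

By polynomial division,
  m⁵+3m⁴-10m³-40m²-16m+192 = (-(1/2)m+1)(-2m⁴-10m³+12m²+64m-64) + (6m³-20m²-112m+256)
  -2m⁴-10m³+12m²+64m-64 = (-(1/3)m-25/9)(6m³-20m²-112m+256) + (-(728/9)m²-(1456/9)m+5824/9)
  6m³-20m²-112m+256 = (-(27/364)m+36/91)(-(728/9)m²-(1456/9)m+5824/9) + (0)
Last nonzero remainder: -(728/9)m²-(1456/9)m+5824/9. Dividing through by -728/9 gives the monic gcd m²+2m-8.
Then lcm(f, g) = f·g / gcd(f, g); expanding and making the result monic gives the answer.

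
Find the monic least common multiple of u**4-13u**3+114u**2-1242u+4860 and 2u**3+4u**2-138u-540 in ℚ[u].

u**6-2u**5+u**4-378u**3-5382u**2+16200u+145800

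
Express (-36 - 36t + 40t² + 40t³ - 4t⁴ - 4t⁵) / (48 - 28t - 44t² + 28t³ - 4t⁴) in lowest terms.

(3 + 4t + t²)/(-4 + t)

Apply the Euclidean algorithm:
  -4t⁵ - 4t⁴ + 40t³ + 40t² - 36t - 36 = (t + 8)(-4t⁴ + 28t³ - 44t² - 28t + 48) + (-140t³ + 420t² + 140t - 420)
  -4t⁴ + 28t³ - 44t² - 28t + 48 = ((1/35)t - 4/35)(-140t³ + 420t² + 140t - 420) + (0)
Last nonzero remainder: -140t³ + 420t² + 140t - 420. Dividing through by -140 gives the monic gcd t³ - 3t² - t + 3.
Cancel t³ - 3t² - t + 3 from numerator and denominator to get the reduced form.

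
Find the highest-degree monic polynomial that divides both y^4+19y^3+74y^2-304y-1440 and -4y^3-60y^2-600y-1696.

y+4

Apply the Euclidean algorithm:
  y^4+19y^3+74y^2-304y-1440 = (-(1/4)y-1)(-4y^3-60y^2-600y-1696) + (-136y^2-1328y-3136)
  -4y^3-60y^2-600y-1696 = ((1/34)y+89/578)(-136y^2-1328y-3136) + (-(87648/289)y-350592/289)
  -136y^2-1328y-3136 = ((4913/10956)y+14161/5478)(-(87648/289)y-350592/289) + (0)
Last nonzero remainder: -(87648/289)y-350592/289. Dividing through by -87648/289 gives the monic gcd y+4.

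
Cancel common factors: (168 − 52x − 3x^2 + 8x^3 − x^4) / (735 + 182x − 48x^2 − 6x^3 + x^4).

(−8 + 4x − x^2)/(−35 − 2x + x^2)

By polynomial division,
  −x^4 + 8x^3 − 3x^2 − 52x + 168 = (−1)(x^4 − 6x^3 − 48x^2 + 182x + 735) + (2x^3 − 51x^2 + 130x + 903)
  x^4 − 6x^3 − 48x^2 + 182x + 735 = ((1/2)x + 39/4)(2x^3 − 51x^2 + 130x + 903) + ((1537/4)x^2 − 1537x − 32277/4)
  2x^3 − 51x^2 + 130x + 903 = ((8/1537)x − 172/1537)((1537/4)x^2 − 1537x − 32277/4) + (0)
Last nonzero remainder: (1537/4)x^2 − 1537x − 32277/4. Dividing through by 1537/4 gives the monic gcd x^2 − 4x − 21.
Cancel x^2 − 4x − 21 from numerator and denominator to get the reduced form.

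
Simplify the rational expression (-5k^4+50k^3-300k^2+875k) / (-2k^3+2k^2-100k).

(5k^3-50k^2+300k-875)/(2k^2-2k+100)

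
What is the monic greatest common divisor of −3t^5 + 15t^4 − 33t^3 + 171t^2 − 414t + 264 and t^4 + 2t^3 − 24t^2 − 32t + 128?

t^2 − 6t + 8

Repeated division with remainder:
  −3t^5 + 15t^4 − 33t^3 + 171t^2 − 414t + 264 = (−3t + 21)(t^4 + 2t^3 − 24t^2 − 32t + 128) + (−147t^3 + 579t^2 + 642t − 2424)
  t^4 + 2t^3 − 24t^2 − 32t + 128 = (−(1/147)t − 97/2401)(−147t^3 + 579t^2 + 642t − 2424) + ((9025/2401)t^2 − (54150/2401)t + 72200/2401)
  −147t^3 + 579t^2 + 642t − 2424 = (−(352947/9025)t − 727503/9025)((9025/2401)t^2 − (54150/2401)t + 72200/2401) + (0)
Last nonzero remainder: (9025/2401)t^2 − (54150/2401)t + 72200/2401. Dividing through by 9025/2401 gives the monic gcd t^2 − 6t + 8.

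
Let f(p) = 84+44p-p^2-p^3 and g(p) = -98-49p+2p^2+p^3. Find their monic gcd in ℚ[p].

-14-5p+p^2

Repeated division with remainder:
  -p^3-p^2+44p+84 = (-1)(p^3+2p^2-49p-98) + (p^2-5p-14)
  p^3+2p^2-49p-98 = (p+7)(p^2-5p-14) + (0)
The last nonzero remainder p^2-5p-14 is already monic.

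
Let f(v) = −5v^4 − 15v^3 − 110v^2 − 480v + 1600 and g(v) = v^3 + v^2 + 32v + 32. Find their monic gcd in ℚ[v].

v^2 + 32

Euclidean algorithm in ℚ[v]:
  −5v^4 − 15v^3 − 110v^2 − 480v + 1600 = (−5v − 10)(v^3 + v^2 + 32v + 32) + (60v^2 + 1920)
  v^3 + v^2 + 32v + 32 = ((1/60)v + 1/60)(60v^2 + 1920) + (0)
Last nonzero remainder: 60v^2 + 1920. Dividing through by 60 gives the monic gcd v^2 + 32.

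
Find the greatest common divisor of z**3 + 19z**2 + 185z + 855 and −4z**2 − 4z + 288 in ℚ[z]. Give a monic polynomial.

Euclidean algorithm in ℚ[z]:
  z**3 + 19z**2 + 185z + 855 = (−(1/4)z − 9/2)(−4z**2 − 4z + 288) + (239z + 2151)
  −4z**2 − 4z + 288 = (−(4/239)z + 32/239)(239z + 2151) + (0)
Last nonzero remainder: 239z + 2151. Dividing through by 239 gives the monic gcd z + 9.

z + 9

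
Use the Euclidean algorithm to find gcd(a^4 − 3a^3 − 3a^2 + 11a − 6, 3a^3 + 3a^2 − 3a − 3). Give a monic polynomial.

Euclidean algorithm in ℚ[a]:
  a^4 − 3a^3 − 3a^2 + 11a − 6 = ((1/3)a − 4/3)(3a^3 + 3a^2 − 3a − 3) + (2a^2 + 8a − 10)
  3a^3 + 3a^2 − 3a − 3 = ((3/2)a − 9/2)(2a^2 + 8a − 10) + (48a − 48)
  2a^2 + 8a − 10 = ((1/24)a + 5/24)(48a − 48) + (0)
Last nonzero remainder: 48a − 48. Dividing through by 48 gives the monic gcd a − 1.

a − 1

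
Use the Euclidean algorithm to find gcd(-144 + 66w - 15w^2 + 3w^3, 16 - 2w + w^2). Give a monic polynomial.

By polynomial division,
  3w^3 - 15w^2 + 66w - 144 = (3w - 9)(w^2 - 2w + 16) + (0)
The last nonzero remainder w^2 - 2w + 16 is already monic.

16 - 2w + w^2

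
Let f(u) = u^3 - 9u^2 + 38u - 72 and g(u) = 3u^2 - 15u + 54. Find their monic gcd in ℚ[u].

u^2 - 5u + 18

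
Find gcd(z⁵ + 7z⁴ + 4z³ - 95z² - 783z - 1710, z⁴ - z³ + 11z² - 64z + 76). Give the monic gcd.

z² + 3z + 19

Repeated division with remainder:
  z⁵ + 7z⁴ + 4z³ - 95z² - 783z - 1710 = (z + 8)(z⁴ - z³ + 11z² - 64z + 76) + (z³ - 119z² - 347z - 2318)
  z⁴ - z³ + 11z² - 64z + 76 = (z + 118)(z³ - 119z² - 347z - 2318) + (14400z² + 43200z + 273600)
  z³ - 119z² - 347z - 2318 = ((1/14400)z - 61/7200)(14400z² + 43200z + 273600) + (0)
Last nonzero remainder: 14400z² + 43200z + 273600. Dividing through by 14400 gives the monic gcd z² + 3z + 19.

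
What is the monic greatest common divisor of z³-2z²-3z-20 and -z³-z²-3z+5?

z²+2z+5

By polynomial division,
  z³-2z²-3z-20 = (-1)(-z³-z²-3z+5) + (-3z²-6z-15)
  -z³-z²-3z+5 = ((1/3)z-1/3)(-3z²-6z-15) + (0)
Last nonzero remainder: -3z²-6z-15. Dividing through by -3 gives the monic gcd z²+2z+5.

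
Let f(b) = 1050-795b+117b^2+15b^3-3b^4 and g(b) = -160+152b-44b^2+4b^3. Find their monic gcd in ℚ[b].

10-7b+b^2

Euclidean algorithm in ℚ[b]:
  -3b^4+15b^3+117b^2-795b+1050 = (-(3/4)b-9/2)(4b^3-44b^2+152b-160) + (33b^2-231b+330)
  4b^3-44b^2+152b-160 = ((4/33)b-16/33)(33b^2-231b+330) + (0)
Last nonzero remainder: 33b^2-231b+330. Dividing through by 33 gives the monic gcd b^2-7b+10.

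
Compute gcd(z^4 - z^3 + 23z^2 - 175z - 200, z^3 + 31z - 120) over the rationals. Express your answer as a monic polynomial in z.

z^2 + 3z + 40

Repeated division with remainder:
  z^4 - z^3 + 23z^2 - 175z - 200 = (z - 1)(z^3 + 31z - 120) + (-8z^2 - 24z - 320)
  z^3 + 31z - 120 = (-(1/8)z + 3/8)(-8z^2 - 24z - 320) + (0)
Last nonzero remainder: -8z^2 - 24z - 320. Dividing through by -8 gives the monic gcd z^2 + 3z + 40.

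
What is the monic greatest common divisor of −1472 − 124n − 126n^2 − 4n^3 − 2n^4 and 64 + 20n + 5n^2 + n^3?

16 + n + n^2

Euclidean algorithm in ℚ[n]:
  −2n^4 − 4n^3 − 126n^2 − 124n − 1472 = (−2n + 6)(n^3 + 5n^2 + 20n + 64) + (−116n^2 − 116n − 1856)
  n^3 + 5n^2 + 20n + 64 = (−(1/116)n − 1/29)(−116n^2 − 116n − 1856) + (0)
Last nonzero remainder: −116n^2 − 116n − 1856. Dividing through by −116 gives the monic gcd n^2 + n + 16.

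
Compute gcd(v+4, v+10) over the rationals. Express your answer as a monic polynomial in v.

1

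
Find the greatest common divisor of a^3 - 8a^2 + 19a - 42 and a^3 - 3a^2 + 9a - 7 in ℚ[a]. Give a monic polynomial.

a^2 - 2a + 7

Repeated division with remainder:
  a^3 - 8a^2 + 19a - 42 = (a^3 - 3a^2 + 9a - 7) + (-5a^2 + 10a - 35)
  a^3 - 3a^2 + 9a - 7 = (-(1/5)a + 1/5)(-5a^2 + 10a - 35) + (0)
Last nonzero remainder: -5a^2 + 10a - 35. Dividing through by -5 gives the monic gcd a^2 - 2a + 7.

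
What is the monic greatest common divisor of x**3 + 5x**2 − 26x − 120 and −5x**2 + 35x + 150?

1

By polynomial division,
  x**3 + 5x**2 − 26x − 120 = (−(1/5)x − 12/5)(−5x**2 + 35x + 150) + (88x + 240)
  −5x**2 + 35x + 150 = (−(5/88)x + 535/968)(88x + 240) + (2100/121)
  88x + 240 = ((2662/525)x + 484/35)(2100/121) + (0)
The last nonzero remainder is the constant 2100/121, so the polynomials are coprime and gcd = 1.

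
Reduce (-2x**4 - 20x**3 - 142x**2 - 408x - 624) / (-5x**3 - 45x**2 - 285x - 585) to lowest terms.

(2x**2 + 8x + 16)/(5x + 15)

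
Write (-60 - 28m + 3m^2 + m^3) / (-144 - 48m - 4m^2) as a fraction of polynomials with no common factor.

(10 + 3m - m^2)/(24 + 4m)

Repeated division with remainder:
  m^3 + 3m^2 - 28m - 60 = (-(1/4)m + 9/4)(-4m^2 - 48m - 144) + (44m + 264)
  -4m^2 - 48m - 144 = (-(1/11)m - 6/11)(44m + 264) + (0)
Last nonzero remainder: 44m + 264. Dividing through by 44 gives the monic gcd m + 6.
Cancel m + 6 from numerator and denominator to get the reduced form.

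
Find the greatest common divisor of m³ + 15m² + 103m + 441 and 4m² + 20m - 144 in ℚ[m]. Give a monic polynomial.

Repeated division with remainder:
  m³ + 15m² + 103m + 441 = ((1/4)m + 5/2)(4m² + 20m - 144) + (89m + 801)
  4m² + 20m - 144 = ((4/89)m - 16/89)(89m + 801) + (0)
Last nonzero remainder: 89m + 801. Dividing through by 89 gives the monic gcd m + 9.

m + 9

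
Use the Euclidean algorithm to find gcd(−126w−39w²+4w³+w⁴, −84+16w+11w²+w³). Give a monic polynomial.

7+w

Apply the Euclidean algorithm:
  w⁴+4w³−39w²−126w = (w−7)(w³+11w²+16w−84) + (22w²+70w−588)
  w³+11w²+16w−84 = ((1/22)w+43/121)(22w²+70w−588) + ((2160/121)w+15120/121)
  22w²+70w−588 = ((1331/1080)w−847/180)((2160/121)w+15120/121) + (0)
Last nonzero remainder: (2160/121)w+15120/121. Dividing through by 2160/121 gives the monic gcd w+7.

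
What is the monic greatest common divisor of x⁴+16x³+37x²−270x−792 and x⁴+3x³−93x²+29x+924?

Repeated division with remainder:
  x⁴+16x³+37x²−270x−792 = (x⁴+3x³−93x²+29x+924) + (13x³+130x²−299x−1716)
  x⁴+3x³−93x²+29x+924 = ((1/13)x−7/13)(13x³+130x²−299x−1716) + (0)
Last nonzero remainder: 13x³+130x²−299x−1716. Dividing through by 13 gives the monic gcd x³+10x²−23x−132.

x³+10x²−23x−132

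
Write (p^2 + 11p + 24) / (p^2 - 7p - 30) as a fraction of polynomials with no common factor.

(p + 8)/(p - 10)

Repeated division with remainder:
  p^2 + 11p + 24 = (p^2 - 7p - 30) + (18p + 54)
  p^2 - 7p - 30 = ((1/18)p - 5/9)(18p + 54) + (0)
Last nonzero remainder: 18p + 54. Dividing through by 18 gives the monic gcd p + 3.
Cancel p + 3 from numerator and denominator to get the reduced form.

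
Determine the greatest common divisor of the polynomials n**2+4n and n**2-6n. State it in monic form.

n

By polynomial division,
  n**2+4n = (n**2-6n) + (10n)
  n**2-6n = ((1/10)n-3/5)(10n) + (0)
Last nonzero remainder: 10n. Dividing through by 10 gives the monic gcd n.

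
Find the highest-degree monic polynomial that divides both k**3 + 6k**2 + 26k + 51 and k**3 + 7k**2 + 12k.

k + 3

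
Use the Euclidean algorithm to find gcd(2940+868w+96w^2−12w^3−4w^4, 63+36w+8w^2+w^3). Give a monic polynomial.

21+5w+w^2

Repeated division with remainder:
  −4w^4−12w^3+96w^2+868w+2940 = (−4w+20)(w^3+8w^2+36w+63) + (80w^2+400w+1680)
  w^3+8w^2+36w+63 = ((1/80)w+3/80)(80w^2+400w+1680) + (0)
Last nonzero remainder: 80w^2+400w+1680. Dividing through by 80 gives the monic gcd w^2+5w+21.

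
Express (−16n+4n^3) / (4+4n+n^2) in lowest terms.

By polynomial division,
  4n^3−16n = (4n−16)(n^2+4n+4) + (32n+64)
  n^2+4n+4 = ((1/32)n+1/16)(32n+64) + (0)
Last nonzero remainder: 32n+64. Dividing through by 32 gives the monic gcd n+2.
Cancel n+2 from numerator and denominator to get the reduced form.

(−8n+4n^2)/(2+n)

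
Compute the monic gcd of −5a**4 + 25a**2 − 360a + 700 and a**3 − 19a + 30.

a**2 + 3a − 10

By polynomial division,
  −5a**4 + 25a**2 − 360a + 700 = (−5a)(a**3 − 19a + 30) + (−70a**2 − 210a + 700)
  a**3 − 19a + 30 = (−(1/70)a + 3/70)(−70a**2 − 210a + 700) + (0)
Last nonzero remainder: −70a**2 − 210a + 700. Dividing through by −70 gives the monic gcd a**2 + 3a − 10.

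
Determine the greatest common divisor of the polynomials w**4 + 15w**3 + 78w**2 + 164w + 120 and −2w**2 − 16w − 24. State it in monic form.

Apply the Euclidean algorithm:
  w**4 + 15w**3 + 78w**2 + 164w + 120 = (−(1/2)w**2 − (7/2)w − 5)(−2w**2 − 16w − 24) + (0)
Last nonzero remainder: −2w**2 − 16w − 24. Dividing through by −2 gives the monic gcd w**2 + 8w + 12.

w**2 + 8w + 12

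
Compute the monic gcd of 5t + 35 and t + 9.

By polynomial division,
  5t + 35 = (5)(t + 9) + (−10)
  t + 9 = (−(1/10)t − 9/10)(−10) + (0)
The last nonzero remainder is the constant −10, so the polynomials are coprime and gcd = 1.

1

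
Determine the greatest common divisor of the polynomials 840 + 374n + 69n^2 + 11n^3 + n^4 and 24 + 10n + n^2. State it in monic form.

24 + 10n + n^2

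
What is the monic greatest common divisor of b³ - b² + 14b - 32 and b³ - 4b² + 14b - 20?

b - 2

Euclidean algorithm in ℚ[b]:
  b³ - b² + 14b - 32 = (b³ - 4b² + 14b - 20) + (3b² - 12)
  b³ - 4b² + 14b - 20 = ((1/3)b - 4/3)(3b² - 12) + (18b - 36)
  3b² - 12 = ((1/6)b + 1/3)(18b - 36) + (0)
Last nonzero remainder: 18b - 36. Dividing through by 18 gives the monic gcd b - 2.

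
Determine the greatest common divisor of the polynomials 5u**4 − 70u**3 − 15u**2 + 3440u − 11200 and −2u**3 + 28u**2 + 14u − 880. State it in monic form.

u − 8

Euclidean algorithm in ℚ[u]:
  5u**4 − 70u**3 − 15u**2 + 3440u − 11200 = (−(5/2)u)(−2u**3 + 28u**2 + 14u − 880) + (20u**2 + 1240u − 11200)
  −2u**3 + 28u**2 + 14u − 880 = (−(1/10)u + 38/5)(20u**2 + 1240u − 11200) + (−10530u + 84240)
  20u**2 + 1240u − 11200 = (−(2/1053)u − 140/1053)(−10530u + 84240) + (0)
Last nonzero remainder: −10530u + 84240. Dividing through by −10530 gives the monic gcd u − 8.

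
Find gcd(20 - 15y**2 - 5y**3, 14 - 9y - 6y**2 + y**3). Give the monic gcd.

Euclidean algorithm in ℚ[y]:
  -5y**3 - 15y**2 + 20 = (-5)(y**3 - 6y**2 - 9y + 14) + (-45y**2 - 45y + 90)
  y**3 - 6y**2 - 9y + 14 = (-(1/45)y + 7/45)(-45y**2 - 45y + 90) + (0)
Last nonzero remainder: -45y**2 - 45y + 90. Dividing through by -45 gives the monic gcd y**2 + y - 2.

-2 + y + y**2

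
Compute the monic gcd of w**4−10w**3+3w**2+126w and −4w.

w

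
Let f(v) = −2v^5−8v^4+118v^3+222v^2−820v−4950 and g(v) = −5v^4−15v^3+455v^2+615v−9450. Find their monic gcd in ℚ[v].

Repeated division with remainder:
  −2v^5−8v^4+118v^3+222v^2−820v−4950 = ((2/5)v+2/5)(−5v^4−15v^3+455v^2+615v−9450) + (−58v^3−206v^2+2714v−1170)
  −5v^4−15v^3+455v^2+615v−9450 = ((5/58)v−40/841)(−58v^3−206v^2+2714v−1170) + ((177650/841)v^2+(710600/841)v−7994250/841)
  −58v^3−206v^2+2714v−1170 = (−(24389/88825)v+10933/88825)((177650/841)v^2+(710600/841)v−7994250/841) + (0)
Last nonzero remainder: (177650/841)v^2+(710600/841)v−7994250/841. Dividing through by 177650/841 gives the monic gcd v^2+4v−45.

v^2+4v−45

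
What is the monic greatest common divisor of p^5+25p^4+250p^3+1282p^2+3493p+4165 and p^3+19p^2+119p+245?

p^3+19p^2+119p+245

By polynomial division,
  p^5+25p^4+250p^3+1282p^2+3493p+4165 = (p^2+6p+17)(p^3+19p^2+119p+245) + (0)
The last nonzero remainder p^3+19p^2+119p+245 is already monic.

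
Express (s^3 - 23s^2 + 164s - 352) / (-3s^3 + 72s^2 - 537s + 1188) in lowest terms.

(-s + 8)/(3s - 27)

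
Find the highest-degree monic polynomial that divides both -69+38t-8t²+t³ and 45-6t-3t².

Euclidean algorithm in ℚ[t]:
  t³-8t²+38t-69 = (-(1/3)t+10/3)(-3t²-6t+45) + (73t-219)
  -3t²-6t+45 = (-(3/73)t-15/73)(73t-219) + (0)
Last nonzero remainder: 73t-219. Dividing through by 73 gives the monic gcd t-3.

-3+t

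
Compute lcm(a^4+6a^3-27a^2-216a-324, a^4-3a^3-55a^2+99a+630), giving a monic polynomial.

a^6-6a^5-64a^4+318a^3+1323a^2-3672a-11340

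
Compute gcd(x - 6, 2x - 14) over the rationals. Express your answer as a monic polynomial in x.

1

Apply the Euclidean algorithm:
  x - 6 = (1/2)(2x - 14) + (1)
  2x - 14 = (2x - 14)(1) + (0)
The last nonzero remainder is the constant 1, so the polynomials are coprime and gcd = 1.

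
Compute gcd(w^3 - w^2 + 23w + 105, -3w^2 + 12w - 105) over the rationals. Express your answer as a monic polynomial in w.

By polynomial division,
  w^3 - w^2 + 23w + 105 = (-(1/3)w - 1)(-3w^2 + 12w - 105) + (0)
Last nonzero remainder: -3w^2 + 12w - 105. Dividing through by -3 gives the monic gcd w^2 - 4w + 35.

w^2 - 4w + 35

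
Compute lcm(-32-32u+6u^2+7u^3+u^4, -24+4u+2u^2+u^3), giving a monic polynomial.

-384-512u-88u^2+76u^3+46u^4+11u^5+u^6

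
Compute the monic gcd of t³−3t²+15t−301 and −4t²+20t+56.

t−7

Repeated division with remainder:
  t³−3t²+15t−301 = (−(1/4)t−1/2)(−4t²+20t+56) + (39t−273)
  −4t²+20t+56 = (−(4/39)t−8/39)(39t−273) + (0)
Last nonzero remainder: 39t−273. Dividing through by 39 gives the monic gcd t−7.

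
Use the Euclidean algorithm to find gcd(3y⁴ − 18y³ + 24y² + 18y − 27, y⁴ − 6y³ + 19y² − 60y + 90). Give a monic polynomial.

Euclidean algorithm in ℚ[y]:
  3y⁴ − 18y³ + 24y² + 18y − 27 = (3)(y⁴ − 6y³ + 19y² − 60y + 90) + (−33y² + 198y − 297)
  y⁴ − 6y³ + 19y² − 60y + 90 = (−(1/33)y² − 10/33)(−33y² + 198y − 297) + (0)
Last nonzero remainder: −33y² + 198y − 297. Dividing through by −33 gives the monic gcd y² − 6y + 9.

y² − 6y + 9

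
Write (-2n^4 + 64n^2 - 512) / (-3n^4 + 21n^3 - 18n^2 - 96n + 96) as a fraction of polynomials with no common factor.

(2n^2 + 16n + 32)/(3n^2 + 3n - 6)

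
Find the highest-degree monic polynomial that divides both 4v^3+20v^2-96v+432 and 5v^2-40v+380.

1

Euclidean algorithm in ℚ[v]:
  4v^3+20v^2-96v+432 = ((4/5)v+52/5)(5v^2-40v+380) + (16v-3520)
  5v^2-40v+380 = ((5/16)v+265/4)(16v-3520) + (233580)
  16v-3520 = ((4/58395)v-176/11679)(233580) + (0)
The last nonzero remainder is the constant 233580, so the polynomials are coprime and gcd = 1.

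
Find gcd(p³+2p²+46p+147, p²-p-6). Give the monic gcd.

Euclidean algorithm in ℚ[p]:
  p³+2p²+46p+147 = (p+3)(p²-p-6) + (55p+165)
  p²-p-6 = ((1/55)p-4/55)(55p+165) + (6)
  55p+165 = ((55/6)p+55/2)(6) + (0)
The last nonzero remainder is the constant 6, so the polynomials are coprime and gcd = 1.

1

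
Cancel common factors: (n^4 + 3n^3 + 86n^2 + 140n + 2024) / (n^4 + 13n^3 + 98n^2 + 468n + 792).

Repeated division with remainder:
  n^4 + 3n^3 + 86n^2 + 140n + 2024 = (n^4 + 13n^3 + 98n^2 + 468n + 792) + (-10n^3 - 12n^2 - 328n + 1232)
  n^4 + 13n^3 + 98n^2 + 468n + 792 = (-(1/10)n - 59/50)(-10n^3 - 12n^2 - 328n + 1232) + ((1276/25)n^2 + (5104/25)n + 56144/25)
  -10n^3 - 12n^2 - 328n + 1232 = (-(125/638)n + 175/319)((1276/25)n^2 + (5104/25)n + 56144/25) + (0)
Last nonzero remainder: (1276/25)n^2 + (5104/25)n + 56144/25. Dividing through by 1276/25 gives the monic gcd n^2 + 4n + 44.
Cancel n^2 + 4n + 44 from numerator and denominator to get the reduced form.

(n^2 - n + 46)/(n^2 + 9n + 18)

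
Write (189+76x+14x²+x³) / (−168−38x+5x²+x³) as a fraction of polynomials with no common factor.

Apply the Euclidean algorithm:
  x³+14x²+76x+189 = (x³+5x²−38x−168) + (9x²+114x+357)
  x³+5x²−38x−168 = ((1/9)x−23/27)(9x²+114x+357) + ((175/9)x+1225/9)
  9x²+114x+357 = ((81/175)x+459/175)((175/9)x+1225/9) + (0)
Last nonzero remainder: (175/9)x+1225/9. Dividing through by 175/9 gives the monic gcd x+7.
Cancel x+7 from numerator and denominator to get the reduced form.

(27+7x+x²)/(−24−2x+x²)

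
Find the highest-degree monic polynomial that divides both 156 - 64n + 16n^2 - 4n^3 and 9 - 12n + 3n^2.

-3 + n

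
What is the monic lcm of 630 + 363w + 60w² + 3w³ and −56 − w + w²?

−1680 − 758w − 39w² + 12w³ + w⁴

Apply the Euclidean algorithm:
  3w³ + 60w² + 363w + 630 = (3w + 63)(w² − w − 56) + (594w + 4158)
  w² − w − 56 = ((1/594)w − 4/297)(594w + 4158) + (0)
Last nonzero remainder: 594w + 4158. Dividing through by 594 gives the monic gcd w + 7.
Then lcm(f, g) = f·g / gcd(f, g); expanding and making the result monic gives the answer.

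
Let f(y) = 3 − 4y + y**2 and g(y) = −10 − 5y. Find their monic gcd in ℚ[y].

1

Apply the Euclidean algorithm:
  y**2 − 4y + 3 = (−(1/5)y + 6/5)(−5y − 10) + (15)
  −5y − 10 = (−(1/3)y − 2/3)(15) + (0)
The last nonzero remainder is the constant 15, so the polynomials are coprime and gcd = 1.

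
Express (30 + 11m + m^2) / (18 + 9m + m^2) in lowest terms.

By polynomial division,
  m^2 + 11m + 30 = (m^2 + 9m + 18) + (2m + 12)
  m^2 + 9m + 18 = ((1/2)m + 3/2)(2m + 12) + (0)
Last nonzero remainder: 2m + 12. Dividing through by 2 gives the monic gcd m + 6.
Cancel m + 6 from numerator and denominator to get the reduced form.

(5 + m)/(3 + m)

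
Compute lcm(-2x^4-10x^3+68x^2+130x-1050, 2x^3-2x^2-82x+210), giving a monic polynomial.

x^6-3x^5-59x^4+282x^3+535x^2-5175x+7875

By polynomial division,
  -2x^4-10x^3+68x^2+130x-1050 = (-x-6)(2x^3-2x^2-82x+210) + (-26x^2-152x+210)
  2x^3-2x^2-82x+210 = (-(1/13)x+89/169)(-26x^2-152x+210) + ((2400/169)x+16800/169)
  -26x^2-152x+210 = (-(2197/1200)x+169/80)((2400/169)x+16800/169) + (0)
Last nonzero remainder: (2400/169)x+16800/169. Dividing through by 2400/169 gives the monic gcd x+7.
Then lcm(f, g) = f·g / gcd(f, g); expanding and making the result monic gives the answer.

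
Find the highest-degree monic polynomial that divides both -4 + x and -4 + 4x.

1

Repeated division with remainder:
  x - 4 = (1/4)(4x - 4) + (-3)
  4x - 4 = (-(4/3)x + 4/3)(-3) + (0)
The last nonzero remainder is the constant -3, so the polynomials are coprime and gcd = 1.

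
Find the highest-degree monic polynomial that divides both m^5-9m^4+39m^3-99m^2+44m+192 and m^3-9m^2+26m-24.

m^2-7m+12

Repeated division with remainder:
  m^5-9m^4+39m^3-99m^2+44m+192 = (m^2+13)(m^3-9m^2+26m-24) + (42m^2-294m+504)
  m^3-9m^2+26m-24 = ((1/42)m-1/21)(42m^2-294m+504) + (0)
Last nonzero remainder: 42m^2-294m+504. Dividing through by 42 gives the monic gcd m^2-7m+12.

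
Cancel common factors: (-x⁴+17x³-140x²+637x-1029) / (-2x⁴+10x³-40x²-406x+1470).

Euclidean algorithm in ℚ[x]:
  -x⁴+17x³-140x²+637x-1029 = (1/2)(-2x⁴+10x³-40x²-406x+1470) + (12x³-120x²+840x-1764)
  -2x⁴+10x³-40x²-406x+1470 = (-(1/6)x-5/6)(12x³-120x²+840x-1764) + (0)
Last nonzero remainder: 12x³-120x²+840x-1764. Dividing through by 12 gives the monic gcd x³-10x²+70x-147.
Cancel x³-10x²+70x-147 from numerator and denominator to get the reduced form.

(x-7)/(2x+10)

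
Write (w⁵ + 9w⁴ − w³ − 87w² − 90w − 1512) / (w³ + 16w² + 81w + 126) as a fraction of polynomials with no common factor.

(w³ − 4w² + 9w − 36)/(w + 3)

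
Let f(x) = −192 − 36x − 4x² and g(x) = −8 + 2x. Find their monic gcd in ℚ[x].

Repeated division with remainder:
  −4x² − 36x − 192 = (−2x − 26)(2x − 8) + (−400)
  2x − 8 = (−(1/200)x + 1/50)(−400) + (0)
The last nonzero remainder is the constant −400, so the polynomials are coprime and gcd = 1.

1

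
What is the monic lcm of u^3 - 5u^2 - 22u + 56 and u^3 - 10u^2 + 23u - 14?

u^4 - 6u^3 - 17u^2 + 78u - 56

Repeated division with remainder:
  u^3 - 5u^2 - 22u + 56 = (u^3 - 10u^2 + 23u - 14) + (5u^2 - 45u + 70)
  u^3 - 10u^2 + 23u - 14 = ((1/5)u - 1/5)(5u^2 - 45u + 70) + (0)
Last nonzero remainder: 5u^2 - 45u + 70. Dividing through by 5 gives the monic gcd u^2 - 9u + 14.
Then lcm(f, g) = f·g / gcd(f, g); expanding and making the result monic gives the answer.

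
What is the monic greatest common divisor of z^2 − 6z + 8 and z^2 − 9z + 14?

z − 2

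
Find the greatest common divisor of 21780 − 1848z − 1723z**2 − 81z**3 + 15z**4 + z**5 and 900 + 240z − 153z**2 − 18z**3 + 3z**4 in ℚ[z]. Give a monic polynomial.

By polynomial division,
  z**5 + 15z**4 − 81z**3 − 1723z**2 − 1848z + 21780 = ((1/3)z + 7)(3z**4 − 18z**3 − 153z**2 + 240z + 900) + (96z**3 − 732z**2 − 3828z + 15480)
  3z**4 − 18z**3 − 153z**2 + 240z + 900 = ((1/32)z + 13/256)(96z**3 − 732z**2 − 3828z + 15480) + ((243/64)z**2 − (3159/64)z + 3645/32)
  96z**3 − 732z**2 − 3828z + 15480 = ((2048/81)z + 11008/81)((243/64)z**2 − (3159/64)z + 3645/32) + (0)
Last nonzero remainder: (243/64)z**2 − (3159/64)z + 3645/32. Dividing through by 243/64 gives the monic gcd z**2 − 13z + 30.

30 − 13z + z**2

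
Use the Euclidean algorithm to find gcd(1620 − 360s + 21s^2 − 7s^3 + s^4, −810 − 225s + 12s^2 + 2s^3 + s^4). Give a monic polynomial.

−270 + 15s − s^2 + s^3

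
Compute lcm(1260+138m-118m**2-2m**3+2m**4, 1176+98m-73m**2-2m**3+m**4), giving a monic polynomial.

Apply the Euclidean algorithm:
  2m**4-2m**3-118m**2+138m+1260 = (2)(m**4-2m**3-73m**2+98m+1176) + (2m**3+28m**2-58m-1092)
  m**4-2m**3-73m**2+98m+1176 = ((1/2)m-8)(2m**3+28m**2-58m-1092) + (180m**2+180m-7560)
  2m**3+28m**2-58m-1092 = ((1/90)m+13/90)(180m**2+180m-7560) + (0)
Last nonzero remainder: 180m**2+180m-7560. Dividing through by 180 gives the monic gcd m**2+m-42.
Then lcm(f, g) = f·g / gcd(f, g); expanding and making the result monic gives the answer.

-17640-3822m+2075m**2+274m**3-84m**4-4m**5+m**6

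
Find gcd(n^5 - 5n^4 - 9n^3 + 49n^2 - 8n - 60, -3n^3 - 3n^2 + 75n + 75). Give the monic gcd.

n^2 - 4n - 5

Repeated division with remainder:
  n^5 - 5n^4 - 9n^3 + 49n^2 - 8n - 60 = (-(1/3)n^2 + 2n - 22/3)(-3n^3 - 3n^2 + 75n + 75) + (-98n^2 + 392n + 490)
  -3n^3 - 3n^2 + 75n + 75 = ((3/98)n + 15/98)(-98n^2 + 392n + 490) + (0)
Last nonzero remainder: -98n^2 + 392n + 490. Dividing through by -98 gives the monic gcd n^2 - 4n - 5.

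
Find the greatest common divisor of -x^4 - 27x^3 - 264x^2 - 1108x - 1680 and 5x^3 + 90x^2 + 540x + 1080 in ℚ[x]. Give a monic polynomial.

x + 6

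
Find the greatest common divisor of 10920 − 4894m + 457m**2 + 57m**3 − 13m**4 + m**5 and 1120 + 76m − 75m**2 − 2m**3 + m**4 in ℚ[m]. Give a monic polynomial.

Apply the Euclidean algorithm:
  m**5 − 13m**4 + 57m**3 + 457m**2 − 4894m + 10920 = (m − 11)(m**4 − 2m**3 − 75m**2 + 76m + 1120) + (110m**3 − 444m**2 − 5178m + 23240)
  m**4 − 2m**3 − 75m**2 + 76m + 1120 = ((1/110)m + 56/3025)(110m**3 − 444m**2 − 5178m + 23240) + (−(59616/3025)m**2 − (119232/3025)m + 417312/605)
  110m**3 − 444m**2 − 5178m + 23240 = (−(166375/29808)m + 251075/7452)(−(59616/3025)m**2 − (119232/3025)m + 417312/605) + (0)
Last nonzero remainder: −(59616/3025)m**2 − (119232/3025)m + 417312/605. Dividing through by −59616/3025 gives the monic gcd m**2 + 2m − 35.

−35 + 2m + m**2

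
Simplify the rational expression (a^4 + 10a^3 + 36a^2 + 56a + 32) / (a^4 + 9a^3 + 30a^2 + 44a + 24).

(a + 4)/(a + 3)

By polynomial division,
  a^4 + 10a^3 + 36a^2 + 56a + 32 = (a^4 + 9a^3 + 30a^2 + 44a + 24) + (a^3 + 6a^2 + 12a + 8)
  a^4 + 9a^3 + 30a^2 + 44a + 24 = (a + 3)(a^3 + 6a^2 + 12a + 8) + (0)
The last nonzero remainder a^3 + 6a^2 + 12a + 8 is already monic.
Cancel a^3 + 6a^2 + 12a + 8 from numerator and denominator to get the reduced form.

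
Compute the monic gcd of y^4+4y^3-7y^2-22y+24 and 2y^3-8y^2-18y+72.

y+3

Repeated division with remainder:
  y^4+4y^3-7y^2-22y+24 = ((1/2)y+4)(2y^3-8y^2-18y+72) + (34y^2+14y-264)
  2y^3-8y^2-18y+72 = ((1/17)y-75/289)(34y^2+14y-264) + ((336/289)y+1008/289)
  34y^2+14y-264 = ((4913/168)y-3179/42)((336/289)y+1008/289) + (0)
Last nonzero remainder: (336/289)y+1008/289. Dividing through by 336/289 gives the monic gcd y+3.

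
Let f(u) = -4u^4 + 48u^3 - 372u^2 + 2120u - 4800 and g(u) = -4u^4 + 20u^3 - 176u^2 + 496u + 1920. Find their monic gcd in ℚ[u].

u^3 - 7u^2 + 58u - 240

Euclidean algorithm in ℚ[u]:
  -4u^4 + 48u^3 - 372u^2 + 2120u - 4800 = (-4u^4 + 20u^3 - 176u^2 + 496u + 1920) + (28u^3 - 196u^2 + 1624u - 6720)
  -4u^4 + 20u^3 - 176u^2 + 496u + 1920 = (-(1/7)u - 2/7)(28u^3 - 196u^2 + 1624u - 6720) + (0)
Last nonzero remainder: 28u^3 - 196u^2 + 1624u - 6720. Dividing through by 28 gives the monic gcd u^3 - 7u^2 + 58u - 240.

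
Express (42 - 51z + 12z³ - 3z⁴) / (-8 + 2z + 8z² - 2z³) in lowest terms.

(42 - 9z - 9z² + 3z³)/(-8 - 6z + 2z²)

Apply the Euclidean algorithm:
  -3z⁴ + 12z³ - 51z + 42 = ((3/2)z)(-2z³ + 8z² + 2z - 8) + (-3z² - 39z + 42)
  -2z³ + 8z² + 2z - 8 = ((2/3)z - 34/3)(-3z² - 39z + 42) + (-468z + 468)
  -3z² - 39z + 42 = ((1/156)z + 7/78)(-468z + 468) + (0)
Last nonzero remainder: -468z + 468. Dividing through by -468 gives the monic gcd z - 1.
Cancel z - 1 from numerator and denominator to get the reduced form.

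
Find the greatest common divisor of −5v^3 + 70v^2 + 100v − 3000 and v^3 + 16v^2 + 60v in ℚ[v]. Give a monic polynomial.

v + 6

Repeated division with remainder:
  −5v^3 + 70v^2 + 100v − 3000 = (−5)(v^3 + 16v^2 + 60v) + (150v^2 + 400v − 3000)
  v^3 + 16v^2 + 60v = ((1/150)v + 4/45)(150v^2 + 400v − 3000) + ((400/9)v + 800/3)
  150v^2 + 400v − 3000 = ((27/8)v − 45/4)((400/9)v + 800/3) + (0)
Last nonzero remainder: (400/9)v + 800/3. Dividing through by 400/9 gives the monic gcd v + 6.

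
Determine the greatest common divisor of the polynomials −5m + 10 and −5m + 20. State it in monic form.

Euclidean algorithm in ℚ[m]:
  −5m + 10 = (−5m + 20) + (−10)
  −5m + 20 = ((1/2)m − 2)(−10) + (0)
The last nonzero remainder is the constant −10, so the polynomials are coprime and gcd = 1.

1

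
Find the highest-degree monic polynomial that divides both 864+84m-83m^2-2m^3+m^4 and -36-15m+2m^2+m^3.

-12-m+m^2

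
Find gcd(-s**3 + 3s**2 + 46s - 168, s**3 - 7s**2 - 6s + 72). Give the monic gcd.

Euclidean algorithm in ℚ[s]:
  -s**3 + 3s**2 + 46s - 168 = (-1)(s**3 - 7s**2 - 6s + 72) + (-4s**2 + 40s - 96)
  s**3 - 7s**2 - 6s + 72 = (-(1/4)s - 3/4)(-4s**2 + 40s - 96) + (0)
Last nonzero remainder: -4s**2 + 40s - 96. Dividing through by -4 gives the monic gcd s**2 - 10s + 24.

s**2 - 10s + 24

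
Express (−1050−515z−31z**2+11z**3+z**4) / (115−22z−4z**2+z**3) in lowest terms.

Repeated division with remainder:
  z**4+11z**3−31z**2−515z−1050 = (z+15)(z**3−4z**2−22z+115) + (51z**2−300z−2775)
  z**3−4z**2−22z+115 = ((1/51)z+32/867)(51z**2−300z−2775) + ((12567/289)z+62835/289)
  51z**2−300z−2775 = ((4913/4189)z−53465/4189)((12567/289)z+62835/289) + (0)
Last nonzero remainder: (12567/289)z+62835/289. Dividing through by 12567/289 gives the monic gcd z+5.
Cancel z+5 from numerator and denominator to get the reduced form.

(−210−61z+6z**2+z**3)/(23−9z+z**2)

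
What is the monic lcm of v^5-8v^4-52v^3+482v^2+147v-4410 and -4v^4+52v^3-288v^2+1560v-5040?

Euclidean algorithm in ℚ[v]:
  v^5-8v^4-52v^3+482v^2+147v-4410 = (-(1/4)v-5/4)(-4v^4+52v^3-288v^2+1560v-5040) + (-59v^3+512v^2+837v-10710)
  -4v^4+52v^3-288v^2+1560v-5040 = ((4/59)v-1020/3481)(-59v^3+512v^2+837v-10710) + (-(677820/3481)v^2+(8811660/3481)v-28468440/3481)
  -59v^3+512v^2+837v-10710 = ((205379/677820)v+59177/45188)(-(677820/3481)v^2+(8811660/3481)v-28468440/3481) + (0)
Last nonzero remainder: -(677820/3481)v^2+(8811660/3481)v-28468440/3481. Dividing through by -677820/3481 gives the monic gcd v^2-13v+42.
Then lcm(f, g) = f·g / gcd(f, g); expanding and making the result monic gives the answer.

v^7-8v^6-22v^5+242v^4-1413v^3+10050v^2+4410v-132300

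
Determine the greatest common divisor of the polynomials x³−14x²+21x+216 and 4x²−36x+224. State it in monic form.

Repeated division with remainder:
  x³−14x²+21x+216 = ((1/4)x−5/4)(4x²−36x+224) + (−80x+496)
  4x²−36x+224 = (−(1/20)x+7/50)(−80x+496) + (3864/25)
  −80x+496 = (−(250/483)x+1550/483)(3864/25) + (0)
The last nonzero remainder is the constant 3864/25, so the polynomials are coprime and gcd = 1.

1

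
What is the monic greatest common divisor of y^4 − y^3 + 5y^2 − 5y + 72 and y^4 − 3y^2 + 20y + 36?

Repeated division with remainder:
  y^4 − y^3 + 5y^2 − 5y + 72 = (y^4 − 3y^2 + 20y + 36) + (−y^3 + 8y^2 − 25y + 36)
  y^4 − 3y^2 + 20y + 36 = (−y − 8)(−y^3 + 8y^2 − 25y + 36) + (36y^2 − 144y + 324)
  −y^3 + 8y^2 − 25y + 36 = (−(1/36)y + 1/9)(36y^2 − 144y + 324) + (0)
Last nonzero remainder: 36y^2 − 144y + 324. Dividing through by 36 gives the monic gcd y^2 − 4y + 9.

y^2 − 4y + 9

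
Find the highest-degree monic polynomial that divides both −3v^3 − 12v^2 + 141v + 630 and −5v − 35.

1

By polynomial division,
  −3v^3 − 12v^2 + 141v + 630 = ((3/5)v^2 − (9/5)v − 78/5)(−5v − 35) + (84)
  −5v − 35 = (−(5/84)v − 5/12)(84) + (0)
The last nonzero remainder is the constant 84, so the polynomials are coprime and gcd = 1.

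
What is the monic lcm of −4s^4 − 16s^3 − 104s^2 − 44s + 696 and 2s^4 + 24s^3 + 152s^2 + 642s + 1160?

Apply the Euclidean algorithm:
  −4s^4 − 16s^3 − 104s^2 − 44s + 696 = (−2)(2s^4 + 24s^3 + 152s^2 + 642s + 1160) + (32s^3 + 200s^2 + 1240s + 3016)
  2s^4 + 24s^3 + 152s^2 + 642s + 1160 = ((1/16)s + 23/64)(32s^3 + 200s^2 + 1240s + 3016) + ((21/8)s^2 + (63/8)s + 609/8)
  32s^3 + 200s^2 + 1240s + 3016 = ((256/21)s + 832/21)((21/8)s^2 + (63/8)s + 609/8) + (0)
Last nonzero remainder: (21/8)s^2 + (63/8)s + 609/8. Dividing through by 21/8 gives the monic gcd s^2 + 3s + 29.
Then lcm(f, g) = f·g / gcd(f, g); expanding and making the result monic gives the answer.

s^6 + 13s^5 + 82s^4 + 325s^3 + 445s^2 − 1346s − 3480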